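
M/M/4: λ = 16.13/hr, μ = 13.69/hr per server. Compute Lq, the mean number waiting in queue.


a = λ/μ = 1.1782; ρ = a/4 = 0.2946
P₀ = 0.306863
Lq = P₀·a^c·ρ / (c!·(1−ρ)²) = 0.306863·1.92719·0.2946/(24·0.49765)
= 0.01458

Final: 0.01458


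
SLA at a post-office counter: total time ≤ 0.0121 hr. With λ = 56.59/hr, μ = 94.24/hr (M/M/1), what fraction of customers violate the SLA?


W ~ Exponential(μ−λ) for M/M/1.
μ − λ = 94.24 − 56.59 = 37.6500
P(W > t) = e^{−(μ−λ)t} = e^{−0.4556} = 0.634090

Final: 0.634090


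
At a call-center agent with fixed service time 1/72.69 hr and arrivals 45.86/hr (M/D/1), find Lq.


ρ = 45.86/72.69 = 0.6309
M/D/1: Lq = ρ²/(2(1−ρ)) = 0.3980/(2·0.3691) = 0.53919

Final: 0.53919


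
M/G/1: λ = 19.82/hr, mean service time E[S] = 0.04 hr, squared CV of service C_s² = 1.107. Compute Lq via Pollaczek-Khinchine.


ρ = λ·E[S] = 19.82·0.04 = 0.7928
Lq = ρ²(1+C_s²)/(2(1−ρ)) = 0.6285·(1+1.107)/(2·0.2072)
= 0.6285·2.1070/0.4144 = 3.19574

Final: 3.19574


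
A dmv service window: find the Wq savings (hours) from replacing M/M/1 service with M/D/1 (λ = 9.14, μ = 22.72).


ρ = 9.14/22.72 = 0.4023
Wq(M/M/1) = ρ/(μ−λ) = 0.4023/13.58 = 0.02962 hr
Wq(M/D/1) = ρ/(2(μ−λ)) = 0.01481 hr
Savings = 0.02962 − 0.01481 = 0.01481 hr

Final: 0.01481 hr


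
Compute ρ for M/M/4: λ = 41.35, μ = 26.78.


ρ = λ/(cμ) = 41.35/(4·26.78) = 41.35/107.12 = 0.3860

Final: 0.3860


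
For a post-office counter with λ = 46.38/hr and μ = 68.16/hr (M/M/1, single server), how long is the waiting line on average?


ρ = 46.38/68.16 = 0.6805
Lq = ρ²/(1−ρ) = 0.4630/0.3195 = 1.4490

Final: 1.4490


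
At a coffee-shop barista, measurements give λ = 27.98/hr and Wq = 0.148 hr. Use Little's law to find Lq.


Lq = λWq = 27.98·0.148 = 4.1410

Final: 4.1410


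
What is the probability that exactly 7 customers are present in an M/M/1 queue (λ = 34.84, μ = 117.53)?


ρ = 34.84/117.53 = 0.2964
P_n = (1−ρ)·ρ^n = (1 − 0.2964)·0.2964^7 = 0.7036·0.0002011 = 0.0001415

Final: 0.0001415


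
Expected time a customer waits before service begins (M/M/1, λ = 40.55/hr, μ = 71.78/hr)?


ρ = 40.55/71.78 = 0.5649
Wq = ρ/(μ−λ) = 0.5649/(71.78 − 40.55) = 0.5649/31.23 = 0.01809 hr

Final: 0.01809 hr


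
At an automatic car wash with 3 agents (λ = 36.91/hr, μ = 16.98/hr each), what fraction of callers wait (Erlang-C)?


a = λ/μ = 2.1737; ρ = a/3 = 0.7246
P₀ = 0.085094 (from M/M/c formula)
C(c,a) = [a^c/(c!(1−ρ))]·P₀ = [10.27115/(6·0.2754)]·0.085094
= 6.21540·0.085094 = 0.528894

Final: 0.528894


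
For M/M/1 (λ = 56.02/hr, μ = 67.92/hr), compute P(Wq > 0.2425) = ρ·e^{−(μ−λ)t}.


ρ = 56.02/67.92 = 0.8248
P(Wq > t) = ρ·e^{−(μ−λ)t} = 0.8248·e^{−2.8857}
= 0.8248·0.055813 = 0.046034

Final: 0.046034


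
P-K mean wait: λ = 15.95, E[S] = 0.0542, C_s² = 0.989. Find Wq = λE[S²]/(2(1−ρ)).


ρ = λ·E[S] = 15.95·0.0542 = 0.8645
E[S²] = E[S]²(1+C_s²) = 0.0542²·(1+0.989) = 0.005843
Wq = λ·E[S²]/(2(1−ρ)) = 15.95·0.005843/(2·0.1355) = 0.34387 hr

Final: 0.34387 hr


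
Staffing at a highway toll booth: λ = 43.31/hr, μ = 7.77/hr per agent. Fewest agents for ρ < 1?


Stability requires cμ > λ ⇔ c > λ/μ.
λ/μ = 43.31/7.77 = 5.5740
Minimum integer c = ⌊5.5740⌋ + 1 = 6
Check: 6·7.77 = 46.62 > 43.31, while 5·7.77 = 38.85 ≤ 43.31

Final: 6 servers


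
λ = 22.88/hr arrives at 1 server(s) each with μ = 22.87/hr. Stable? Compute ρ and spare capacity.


Total capacity cμ = 1·22.87 = 22.87/hr
ρ = λ/(cμ) = 22.88/22.87 = 1.0004
Stable ⇔ ρ < 1: NO
Spare capacity = cμ − λ = 22.87 − 22.88 = -0.01/hr

Final: ρ = 1.0004; unstable; margin = -0.01/hr


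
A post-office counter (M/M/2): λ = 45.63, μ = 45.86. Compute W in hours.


a = 0.9950; ρ = 0.4975; P₀ = 0.335566
Lq = P₀·a^c·ρ/(c!(1−ρ)²) = 0.32725
Wq = Lq/λ = 0.32725/45.63 = 0.007172 hr
W = Wq + 1/μ = 0.007172 + 0.02181 = 0.02898 hr

Final: 0.02898 hr


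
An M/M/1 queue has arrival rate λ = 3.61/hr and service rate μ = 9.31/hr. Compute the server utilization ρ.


ρ = λ/μ = 3.61/9.31 = 0.3878

Final: 0.3878


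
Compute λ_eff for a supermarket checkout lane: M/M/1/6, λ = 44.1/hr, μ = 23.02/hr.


ρ = 1.9157; P_K = (1−ρ)ρ^6/(1−ρ^7) = 0.483106
λ_eff = λ(1 − P_K) = 44.1·(1 − 0.483106) = 44.1·0.516894 = 22.7950 /hr

Final: 22.7950 /hr


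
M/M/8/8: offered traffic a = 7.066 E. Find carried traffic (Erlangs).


B(8,7.066) = 0.182617 (Erlang-B)
Carried load = a(1 − B) = 7.066·(1 − 0.182617) = 7.066·0.817383 = 5.7756 E

Final: 5.7756 Erlangs


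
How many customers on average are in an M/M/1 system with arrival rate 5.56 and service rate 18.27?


ρ = λ/μ = 5.56/18.27 = 0.3043
L = ρ/(1−ρ) = 0.3043/(1 − 0.3043) = 0.3043/0.6957 = 0.4375

Final: 0.4375


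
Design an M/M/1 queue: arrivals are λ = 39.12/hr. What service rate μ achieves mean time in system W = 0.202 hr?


W = 1/(μ−λ) ⇒ μ − λ = 1/W = 1/0.202 = 4.9505
μ = λ + 1/W = 39.12 + 4.9505 = 44.0705 per hr

Final: 44.0705 /hr


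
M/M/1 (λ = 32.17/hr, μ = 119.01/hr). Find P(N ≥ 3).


ρ = 32.17/119.01 = 0.2703
P(N ≥ n) = ρ^n = 0.2703^3 = 0.019752

Final: 0.019752


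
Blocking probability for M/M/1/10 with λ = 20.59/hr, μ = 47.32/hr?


ρ = λ/μ = 20.59/47.32 = 0.4351
P_K = (1−ρ)ρ^K/(1−ρ^(K+1)) = (0.5649·0.0002433)/(1 − 0.0001059)
= 0.0001374/0.999894 = 0.0001374

Final: 0.0001374


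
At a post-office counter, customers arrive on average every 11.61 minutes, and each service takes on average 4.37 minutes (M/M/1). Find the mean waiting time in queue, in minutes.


λ = 60/11.61 = 5.1680 /hr
μ = 60/4.37 = 13.7300 /hr
ρ = λ/μ = 5.1680/13.7300 = 0.3764
Wq = ρ/(μ−λ) = 0.3764/(13.7300−5.1680) = 0.04396 hr
In minutes: 0.04396·60 = 2.638 min

Final: 2.638 min


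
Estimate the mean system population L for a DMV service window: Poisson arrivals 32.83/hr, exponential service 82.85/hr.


ρ = λ/μ = 32.83/82.85 = 0.3963
L = ρ/(1−ρ) = 0.3963/(1 − 0.3963) = 0.3963/0.6037 = 0.6563

Final: 0.6563


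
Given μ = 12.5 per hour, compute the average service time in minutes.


Mean service time = 1/μ = 1/12.5 hour = 0.08000 hour
In minutes: 0.08000 × 60 = 4.8000 min

Final: 4.8000 min


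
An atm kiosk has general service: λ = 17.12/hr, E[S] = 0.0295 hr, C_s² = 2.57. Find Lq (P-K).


ρ = λ·E[S] = 17.12·0.0295 = 0.5050
Lq = ρ²(1+C_s²)/(2(1−ρ)) = 0.2551·(1+2.57)/(2·0.4950)
= 0.2551·3.5700/0.9899 = 0.91986

Final: 0.91986


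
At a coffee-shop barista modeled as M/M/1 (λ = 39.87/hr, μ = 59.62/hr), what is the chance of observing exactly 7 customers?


ρ = 39.87/59.62 = 0.6687
P_n = (1−ρ)·ρ^n = (1 − 0.6687)·0.6687^7 = 0.3313·0.059811 = 0.019813

Final: 0.019813


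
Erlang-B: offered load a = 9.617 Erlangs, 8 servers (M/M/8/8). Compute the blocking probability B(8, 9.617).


B(c,a) = (a^c/c!) / Σ_{k=0}^{c} a^k/k!
a^8/8! = 1814.664758
Σ terms (k=0..8): 1.00000 + 9.61700 + 46.24334 + 148.24075 + 356.40782 + 685.51480 + 1098.76597 + 1509.54747 + 1814.66476 = 5670.001910
B = 1814.664758/5670.001910 = 0.320047

Final: 0.320047


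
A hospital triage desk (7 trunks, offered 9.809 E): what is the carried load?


B(7,9.809) = 0.400420 (Erlang-B)
Carried load = a(1 − B) = 9.809·(1 − 0.400420) = 9.809·0.599580 = 5.8813 E

Final: 5.8813 Erlangs


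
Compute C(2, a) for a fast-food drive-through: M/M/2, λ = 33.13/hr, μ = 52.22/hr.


a = λ/μ = 0.6344; ρ = a/2 = 0.3172
P₀ = 0.518354 (from M/M/c formula)
C(c,a) = [a^c/(c!(1−ρ))]·P₀ = [0.40250/(2·0.6828)]·0.518354
= 0.29475·0.518354 = 0.152786

Final: 0.152786


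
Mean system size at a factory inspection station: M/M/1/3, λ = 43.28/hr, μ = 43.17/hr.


ρ = 43.28/43.17 = 1.0025
L = ρ[1 − (K+1)ρ^K + Kρ^(K+1)] / [(1−ρ)(1−ρ^(K+1))]
Numerator: 1.0025·(1 − 4·1.007664 + 3·1.010231) = 0.00003919
Denominator: (-0.002548)·(-0.010231) = 0.00002607
L = 0.00003919/0.00002607 = 1.5032

Final: 1.5032


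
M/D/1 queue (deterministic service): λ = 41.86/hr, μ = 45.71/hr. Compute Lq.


ρ = 41.86/45.71 = 0.9158
M/D/1: Lq = ρ²/(2(1−ρ)) = 0.8386/(2·0.08423) = 4.97848

Final: 4.97848


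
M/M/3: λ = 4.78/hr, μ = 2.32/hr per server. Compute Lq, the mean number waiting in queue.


a = λ/μ = 2.0603; ρ = a/3 = 0.6868
P₀ = 0.101659
Lq = P₀·a^c·ρ / (c!·(1−ρ)²) = 0.101659·8.74621·0.6868/(6·0.09811)
= 1.03738

Final: 1.03738


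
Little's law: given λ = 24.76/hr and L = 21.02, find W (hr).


W = L/λ = 21.02/24.76 = 0.8489 hr

Final: 0.8489 hr


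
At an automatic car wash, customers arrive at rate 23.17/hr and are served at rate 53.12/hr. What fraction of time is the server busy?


ρ = λ/μ = 23.17/53.12 = 0.4362

Final: 0.4362


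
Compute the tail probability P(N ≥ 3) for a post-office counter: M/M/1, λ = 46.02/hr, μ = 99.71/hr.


ρ = 46.02/99.71 = 0.4615
P(N ≥ n) = ρ^n = 0.4615^3 = 0.098316

Final: 0.098316


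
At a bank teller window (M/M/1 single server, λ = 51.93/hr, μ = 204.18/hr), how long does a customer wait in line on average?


ρ = 51.93/204.18 = 0.2543
Wq = ρ/(μ−λ) = 0.2543/(204.18 − 51.93) = 0.2543/152.25 = 0.001671 hr

Final: 0.001671 hr


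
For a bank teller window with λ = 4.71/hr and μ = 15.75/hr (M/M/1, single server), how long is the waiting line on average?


ρ = 4.71/15.75 = 0.2990
Lq = ρ²/(1−ρ) = 0.08943/0.7010 = 0.1276

Final: 0.1276


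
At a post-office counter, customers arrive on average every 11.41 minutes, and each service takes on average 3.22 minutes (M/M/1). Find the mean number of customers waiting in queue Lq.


λ = 60/11.41 = 5.2585 /hr
μ = 60/3.22 = 18.6335 /hr
ρ = λ/μ = 5.2585/18.6335 = 0.2822
Lq = ρ²/(1−ρ) = 0.07964/0.7178 = 0.1110

Final: 0.1110


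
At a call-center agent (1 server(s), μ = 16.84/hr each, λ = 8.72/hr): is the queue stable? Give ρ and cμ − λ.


Total capacity cμ = 1·16.84 = 16.84/hr
ρ = λ/(cμ) = 8.72/16.84 = 0.5178
Stable ⇔ ρ < 1: YES
Spare capacity = cμ − λ = 16.84 − 8.72 = 8.12/hr

Final: ρ = 0.5178; stable; margin = 8.12/hr


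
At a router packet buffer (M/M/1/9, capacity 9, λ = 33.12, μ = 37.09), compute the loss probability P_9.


ρ = λ/μ = 33.12/37.09 = 0.8930
P_K = (1−ρ)ρ^K/(1−ρ^(K+1)) = (0.1070·0.360995)/(1 − 0.322355)
= 0.038640/0.677645 = 0.057021

Final: 0.057021


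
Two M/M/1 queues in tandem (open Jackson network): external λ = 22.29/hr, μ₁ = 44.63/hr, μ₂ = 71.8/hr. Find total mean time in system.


Each node sees arrival rate λ = 22.29/hr (tandem ⇒ throughput preserved).
W₁ = 1/(μ₁−λ) = 1/(44.63−22.29) = 0.04476 hr
W₂ = 1/(μ₂−λ) = 1/(71.8−22.29) = 0.02020 hr
W_total = W₁ + W₂ = 0.04476 + 0.02020 = 0.06496 hr

Final: 0.06496 hr


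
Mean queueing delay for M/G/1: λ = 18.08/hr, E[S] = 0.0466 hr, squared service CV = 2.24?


ρ = λ·E[S] = 18.08·0.0466 = 0.8425
E[S²] = E[S]²(1+C_s²) = 0.0466²·(1+2.24) = 0.007036
Wq = λ·E[S²]/(2(1−ρ)) = 18.08·0.007036/(2·0.1575) = 0.40391 hr

Final: 0.40391 hr


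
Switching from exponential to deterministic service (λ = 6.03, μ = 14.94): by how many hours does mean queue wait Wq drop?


ρ = 6.03/14.94 = 0.4036
Wq(M/M/1) = ρ/(μ−λ) = 0.4036/8.91 = 0.04530 hr
Wq(M/D/1) = ρ/(2(μ−λ)) = 0.02265 hr
Savings = 0.04530 − 0.02265 = 0.02265 hr

Final: 0.02265 hr


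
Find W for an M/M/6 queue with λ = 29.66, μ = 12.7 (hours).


a = 2.3354; ρ = 0.3892; P₀ = 0.096404
Lq = P₀·a^c·ρ/(c!(1−ρ)²) = 0.02267
Wq = Lq/λ = 0.02267/29.66 = 0.0007643 hr
W = Wq + 1/μ = 0.0007643 + 0.07874 = 0.07950 hr

Final: 0.07950 hr


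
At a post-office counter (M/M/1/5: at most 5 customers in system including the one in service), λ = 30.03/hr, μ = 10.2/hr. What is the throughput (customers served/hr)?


ρ = 2.9441; P_K = (1−ρ)ρ^5/(1−ρ^6) = 0.661355
λ_eff = λ(1 − P_K) = 30.03·(1 − 0.661355) = 30.03·0.338645 = 10.1695 /hr

Final: 10.1695 /hr


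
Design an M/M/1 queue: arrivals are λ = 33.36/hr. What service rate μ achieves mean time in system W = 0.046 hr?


W = 1/(μ−λ) ⇒ μ − λ = 1/W = 1/0.046 = 21.7391
μ = λ + 1/W = 33.36 + 21.7391 = 55.0991 per hr

Final: 55.0991 /hr


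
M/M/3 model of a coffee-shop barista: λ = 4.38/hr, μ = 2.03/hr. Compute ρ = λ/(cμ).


ρ = λ/(cμ) = 4.38/(3·2.03) = 4.38/6.09 = 0.7192

Final: 0.7192


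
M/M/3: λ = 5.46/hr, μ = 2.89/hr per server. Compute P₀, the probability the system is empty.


a = λ/μ = 5.46/2.89 = 1.8893; ρ = a/c = 0.6298
Σ_{k=0}^{2} a^k/k! (terms k=0..2) = 1.00000 + 1.88927 + 1.78468 = 4.67395
Tail: a^3/(3!(1−ρ)) = 6.74349/(6·0.3702) = 3.03562
P₀ = 1/(4.67395 + 3.03562) = 1/7.70957 = 0.129709

Final: 0.129709


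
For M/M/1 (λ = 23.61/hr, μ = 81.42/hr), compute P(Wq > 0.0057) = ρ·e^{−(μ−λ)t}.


ρ = 23.61/81.42 = 0.2900
P(Wq > t) = ρ·e^{−(μ−λ)t} = 0.2900·e^{−0.3295}
= 0.2900·0.719271 = 0.208573

Final: 0.208573


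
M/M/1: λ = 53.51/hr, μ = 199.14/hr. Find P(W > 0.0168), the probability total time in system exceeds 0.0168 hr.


W ~ Exponential(μ−λ) for M/M/1.
μ − λ = 199.14 − 53.51 = 145.6300
P(W > t) = e^{−(μ−λ)t} = e^{−2.4466} = 0.086589

Final: 0.086589


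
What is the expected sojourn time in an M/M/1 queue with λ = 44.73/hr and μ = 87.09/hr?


W = 1/(μ−λ) = 1/(87.09 − 44.73) = 1/42.36 = 0.02361 hr

Final: 0.02361 hr


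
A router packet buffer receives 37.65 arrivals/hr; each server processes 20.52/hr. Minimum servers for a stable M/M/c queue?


Stability requires cμ > λ ⇔ c > λ/μ.
λ/μ = 37.65/20.52 = 1.8348
Minimum integer c = ⌊1.8348⌋ + 1 = 2
Check: 2·20.52 = 41.04 > 37.65, while 1·20.52 = 20.52 ≤ 37.65

Final: 2 servers


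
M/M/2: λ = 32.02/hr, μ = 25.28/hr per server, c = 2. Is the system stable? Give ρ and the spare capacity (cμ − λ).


Total capacity cμ = 2·25.28 = 50.56/hr
ρ = λ/(cμ) = 32.02/50.56 = 0.6333
Stable ⇔ ρ < 1: YES
Spare capacity = cμ − λ = 50.56 − 32.02 = 18.54/hr

Final: ρ = 0.6333; stable; margin = 18.54/hr


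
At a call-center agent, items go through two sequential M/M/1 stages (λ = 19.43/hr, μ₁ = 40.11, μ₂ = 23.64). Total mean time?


Each node sees arrival rate λ = 19.43/hr (tandem ⇒ throughput preserved).
W₁ = 1/(μ₁−λ) = 1/(40.11−19.43) = 0.04836 hr
W₂ = 1/(μ₂−λ) = 1/(23.64−19.43) = 0.23753 hr
W_total = W₁ + W₂ = 0.04836 + 0.23753 = 0.28589 hr

Final: 0.28589 hr


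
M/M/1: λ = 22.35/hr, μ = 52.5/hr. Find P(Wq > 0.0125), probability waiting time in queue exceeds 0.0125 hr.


ρ = 22.35/52.5 = 0.4257
P(Wq > t) = ρ·e^{−(μ−λ)t} = 0.4257·e^{−0.3769}
= 0.4257·0.686002 = 0.292041

Final: 0.292041


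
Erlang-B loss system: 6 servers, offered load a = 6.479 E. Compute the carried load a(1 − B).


B(6,6.479) = 0.297702 (Erlang-B)
Carried load = a(1 − B) = 6.479·(1 − 0.297702) = 6.479·0.702298 = 4.5502 E

Final: 4.5502 Erlangs


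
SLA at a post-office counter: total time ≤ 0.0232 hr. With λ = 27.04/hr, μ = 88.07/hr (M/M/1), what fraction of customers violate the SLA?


W ~ Exponential(μ−λ) for M/M/1.
μ − λ = 88.07 − 27.04 = 61.0300
P(W > t) = e^{−(μ−λ)t} = e^{−1.4159} = 0.242708

Final: 0.242708


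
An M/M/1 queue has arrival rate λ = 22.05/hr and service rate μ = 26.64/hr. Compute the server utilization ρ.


ρ = λ/μ = 22.05/26.64 = 0.8277

Final: 0.8277


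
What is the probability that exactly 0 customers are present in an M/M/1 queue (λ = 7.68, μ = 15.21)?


ρ = 7.68/15.21 = 0.5049
P_n = (1−ρ)·ρ^n = (1 − 0.5049)·0.5049^0 = 0.4951·1.000000 = 0.495069

Final: 0.495069


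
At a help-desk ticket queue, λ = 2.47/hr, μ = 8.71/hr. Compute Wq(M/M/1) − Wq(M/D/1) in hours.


ρ = 2.47/8.71 = 0.2836
Wq(M/M/1) = ρ/(μ−λ) = 0.2836/6.24 = 0.04545 hr
Wq(M/D/1) = ρ/(2(μ−λ)) = 0.02272 hr
Savings = 0.04545 − 0.02272 = 0.02272 hr

Final: 0.02272 hr


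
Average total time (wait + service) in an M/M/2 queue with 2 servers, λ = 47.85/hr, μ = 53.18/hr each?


a = 0.8998; ρ = 0.4499; P₀ = 0.379418
Lq = P₀·a^c·ρ/(c!(1−ρ)²) = 0.22833
Wq = Lq/λ = 0.22833/47.85 = 0.004772 hr
W = Wq + 1/μ = 0.004772 + 0.01880 = 0.02358 hr

Final: 0.02358 hr


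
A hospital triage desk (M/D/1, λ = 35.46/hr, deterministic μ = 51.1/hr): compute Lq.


ρ = 35.46/51.1 = 0.6939
M/D/1: Lq = ρ²/(2(1−ρ)) = 0.4815/(2·0.3061) = 0.78666

Final: 0.78666


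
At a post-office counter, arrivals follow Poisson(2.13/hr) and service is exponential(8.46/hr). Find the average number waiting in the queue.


ρ = 2.13/8.46 = 0.2518
Lq = ρ²/(1−ρ) = 0.06339/0.7482 = 0.08472

Final: 0.08472


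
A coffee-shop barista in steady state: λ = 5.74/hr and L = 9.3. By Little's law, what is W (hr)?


W = L/λ = 9.3/5.74 = 1.6202 hr

Final: 1.6202 hr


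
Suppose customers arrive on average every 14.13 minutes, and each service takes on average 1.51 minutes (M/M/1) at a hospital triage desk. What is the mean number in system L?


λ = 60/14.13 = 4.2463 /hr
μ = 60/1.51 = 39.7351 /hr
ρ = λ/μ = 4.2463/39.7351 = 0.1069
L = ρ/(1−ρ) = 0.1069/0.8931 = 0.1197

Final: 0.1197


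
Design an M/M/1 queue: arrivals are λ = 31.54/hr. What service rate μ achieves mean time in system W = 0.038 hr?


W = 1/(μ−λ) ⇒ μ − λ = 1/W = 1/0.038 = 26.3158
μ = λ + 1/W = 31.54 + 26.3158 = 57.8558 per hr

Final: 57.8558 /hr


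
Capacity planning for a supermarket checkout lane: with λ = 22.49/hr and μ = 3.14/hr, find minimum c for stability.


Stability requires cμ > λ ⇔ c > λ/μ.
λ/μ = 22.49/3.14 = 7.1624
Minimum integer c = ⌊7.1624⌋ + 1 = 8
Check: 8·3.14 = 25.12 > 22.49, while 7·3.14 = 21.98 ≤ 22.49

Final: 8 servers


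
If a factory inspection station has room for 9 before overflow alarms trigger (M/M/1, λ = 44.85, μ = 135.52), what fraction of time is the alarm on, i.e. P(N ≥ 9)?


ρ = 44.85/135.52 = 0.3309
P(N ≥ n) = ρ^n = 0.3309^9 = 0.00004762

Final: 0.00004762


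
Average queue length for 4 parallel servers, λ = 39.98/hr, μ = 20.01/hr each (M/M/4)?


a = λ/μ = 1.9980; ρ = a/4 = 0.4995
P₀ = 0.130718
Lq = P₀·a^c·ρ / (c!·(1−ρ)²) = 0.130718·15.93613·0.4995/(24·0.25050)
= 0.17308

Final: 0.17308


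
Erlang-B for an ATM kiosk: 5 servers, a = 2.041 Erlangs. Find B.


B(c,a) = (a^c/c!) / Σ_{k=0}^{c} a^k/k!
a^5/5! = 0.295144
Σ terms (k=0..5): 1.00000 + 2.04100 + 2.08284 + 1.41703 + 0.72304 + 0.29514 = 7.559048
B = 0.295144/7.559048 = 0.039045

Final: 0.039045


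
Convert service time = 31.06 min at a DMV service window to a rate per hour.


μ = 1/(service time) in consistent units.
1 hour = 60 min, so μ = 60/31.06 = 1.9317 per hour

Final: 1.9317 /hr


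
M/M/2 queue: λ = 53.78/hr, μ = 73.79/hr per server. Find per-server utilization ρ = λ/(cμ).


ρ = λ/(cμ) = 53.78/(2·73.79) = 53.78/147.58 = 0.3644

Final: 0.3644


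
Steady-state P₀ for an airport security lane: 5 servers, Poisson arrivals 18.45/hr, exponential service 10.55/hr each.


a = λ/μ = 18.45/10.55 = 1.7488; ρ = a/c = 0.3498
Σ_{k=0}^{4} a^k/k! (terms k=0..4) = 1.00000 + 1.74882 + 1.52918 + 0.89142 + 0.38973 = 5.55914
Tail: a^5/(5!(1−ρ)) = 16.35760/(120·0.6502) = 0.20964
P₀ = 1/(5.55914 + 0.20964) = 1/5.76878 = 0.173347

Final: 0.173347


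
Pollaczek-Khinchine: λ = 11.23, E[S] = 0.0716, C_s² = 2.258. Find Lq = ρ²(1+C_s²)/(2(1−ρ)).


ρ = λ·E[S] = 11.23·0.0716 = 0.8041
Lq = ρ²(1+C_s²)/(2(1−ρ)) = 0.6465·(1+2.258)/(2·0.1959)
= 0.6465·3.2580/0.3919 = 5.37528

Final: 5.37528


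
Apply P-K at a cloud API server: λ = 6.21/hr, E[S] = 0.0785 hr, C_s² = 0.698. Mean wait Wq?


ρ = λ·E[S] = 6.21·0.0785 = 0.4875
E[S²] = E[S]²(1+C_s²) = 0.0785²·(1+0.698) = 0.010464
Wq = λ·E[S²]/(2(1−ρ)) = 6.21·0.010464/(2·0.5125) = 0.06339 hr

Final: 0.06339 hr


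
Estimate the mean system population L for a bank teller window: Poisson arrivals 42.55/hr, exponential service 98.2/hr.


ρ = λ/μ = 42.55/98.2 = 0.4333
L = ρ/(1−ρ) = 0.4333/(1 − 0.4333) = 0.4333/0.5667 = 0.7646

Final: 0.7646


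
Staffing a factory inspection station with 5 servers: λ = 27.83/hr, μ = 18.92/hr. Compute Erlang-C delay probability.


a = λ/μ = 1.4709; ρ = a/5 = 0.2942
P₀ = 0.229383 (from M/M/c formula)
C(c,a) = [a^c/(c!(1−ρ))]·P₀ = [6.88589/(120·0.7058)]·0.229383
= 0.08130·0.229383 = 0.018649

Final: 0.018649


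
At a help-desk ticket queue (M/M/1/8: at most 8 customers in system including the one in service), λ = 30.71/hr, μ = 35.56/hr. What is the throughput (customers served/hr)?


ρ = 0.8636; P_K = (1−ρ)ρ^8/(1−ρ^9) = 0.057590
λ_eff = λ(1 − P_K) = 30.71·(1 − 0.057590) = 30.71·0.942410 = 28.9414 /hr

Final: 28.9414 /hr


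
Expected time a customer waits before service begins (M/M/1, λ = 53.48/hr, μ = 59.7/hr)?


ρ = 53.48/59.7 = 0.8958
Wq = ρ/(μ−λ) = 0.8958/(59.7 − 53.48) = 0.8958/6.22 = 0.1440 hr

Final: 0.1440 hr


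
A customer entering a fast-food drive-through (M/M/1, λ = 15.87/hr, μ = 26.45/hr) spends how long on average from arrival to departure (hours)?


W = 1/(μ−λ) = 1/(26.45 − 15.87) = 1/10.58 = 0.09452 hr

Final: 0.09452 hr


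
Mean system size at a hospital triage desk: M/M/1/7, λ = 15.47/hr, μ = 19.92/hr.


ρ = 15.47/19.92 = 0.7766
L = ρ[1 − (K+1)ρ^K + Kρ^(K+1)] / [(1−ρ)(1−ρ^(K+1))]
Numerator: 0.7766·(1 − 8·0.170375 + 7·0.132315) = 0.437384
Denominator: (0.2234)·(0.867685) = 0.193835
L = 0.437384/0.193835 = 2.2565

Final: 2.2565


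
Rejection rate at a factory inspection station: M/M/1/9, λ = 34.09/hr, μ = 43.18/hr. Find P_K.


ρ = λ/μ = 34.09/43.18 = 0.7895
P_K = (1−ρ)ρ^K/(1−ρ^(K+1)) = (0.2105·0.119151)/(1 − 0.094068)
= 0.025083/0.905932 = 0.027688

Final: 0.027688


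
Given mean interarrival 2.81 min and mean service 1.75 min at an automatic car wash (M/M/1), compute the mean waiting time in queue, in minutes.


λ = 60/2.81 = 21.3523 /hr
μ = 60/1.75 = 34.2857 /hr
ρ = λ/μ = 21.3523/34.2857 = 0.6228
Wq = ρ/(μ−λ) = 0.6228/(34.2857−21.3523) = 0.04815 hr
In minutes: 0.04815·60 = 2.889 min

Final: 2.889 min


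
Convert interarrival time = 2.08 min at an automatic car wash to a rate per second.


λ = 1/(interarrival time) in consistent units.
1 second = 0.0166667 min, so λ = 0.0166667/2.08 = 0.008013 per second

Final: 0.008013 /sec


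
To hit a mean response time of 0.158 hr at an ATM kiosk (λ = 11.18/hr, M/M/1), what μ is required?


W = 1/(μ−λ) ⇒ μ − λ = 1/W = 1/0.158 = 6.3291
μ = λ + 1/W = 11.18 + 6.3291 = 17.5091 per hr

Final: 17.5091 /hr


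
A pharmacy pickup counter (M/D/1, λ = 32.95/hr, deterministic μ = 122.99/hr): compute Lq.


ρ = 32.95/122.99 = 0.2679
M/D/1: Lq = ρ²/(2(1−ρ)) = 0.07177/(2·0.7321) = 0.04902

Final: 0.04902


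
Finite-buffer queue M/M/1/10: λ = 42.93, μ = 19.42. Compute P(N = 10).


ρ = λ/μ = 42.93/19.42 = 2.2106
P_K = (1−ρ)ρ^K/(1−ρ^(K+1)) = (-1.2106·2786.869477)/(1 − 6160.674905)
= -3373.805428/-6159.674905 = 0.547725

Final: 0.547725


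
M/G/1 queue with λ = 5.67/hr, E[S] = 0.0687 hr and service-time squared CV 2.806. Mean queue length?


ρ = λ·E[S] = 5.67·0.0687 = 0.3895
Lq = ρ²(1+C_s²)/(2(1−ρ)) = 0.1517·(1+2.806)/(2·0.6105)
= 0.1517·3.8060/1.2209 = 0.47299

Final: 0.47299


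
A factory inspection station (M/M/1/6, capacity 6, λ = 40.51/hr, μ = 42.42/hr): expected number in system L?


ρ = 40.51/42.42 = 0.9550
L = ρ[1 − (K+1)ρ^K + Kρ^(K+1)] / [(1−ρ)(1−ρ^(K+1))]
Numerator: 0.9550·(1 − 7·0.758489 + 6·0.724338) = 0.034953
Denominator: (0.04503)·(0.275662) = 0.012412
L = 0.034953/0.012412 = 2.8160

Final: 2.8160


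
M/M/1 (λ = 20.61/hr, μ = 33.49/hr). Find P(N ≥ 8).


ρ = 20.61/33.49 = 0.6154
P(N ≥ n) = ρ^n = 0.6154^8 = 0.020573

Final: 0.020573


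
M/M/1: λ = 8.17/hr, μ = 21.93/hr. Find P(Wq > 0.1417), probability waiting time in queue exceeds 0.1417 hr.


ρ = 8.17/21.93 = 0.3725
P(Wq > t) = ρ·e^{−(μ−λ)t} = 0.3725·e^{−1.9498}
= 0.3725·0.142304 = 0.053015

Final: 0.053015


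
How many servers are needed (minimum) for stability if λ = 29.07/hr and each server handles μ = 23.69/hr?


Stability requires cμ > λ ⇔ c > λ/μ.
λ/μ = 29.07/23.69 = 1.2271
Minimum integer c = ⌊1.2271⌋ + 1 = 2
Check: 2·23.69 = 47.38 > 29.07, while 1·23.69 = 23.69 ≤ 29.07

Final: 2 servers


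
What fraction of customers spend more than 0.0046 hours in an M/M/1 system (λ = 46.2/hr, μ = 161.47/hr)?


W ~ Exponential(μ−λ) for M/M/1.
μ − λ = 161.47 − 46.2 = 115.2700
P(W > t) = e^{−(μ−λ)t} = e^{−0.5302} = 0.588463

Final: 0.588463


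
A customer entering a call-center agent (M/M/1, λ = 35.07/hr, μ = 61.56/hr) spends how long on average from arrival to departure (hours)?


W = 1/(μ−λ) = 1/(61.56 − 35.07) = 1/26.49 = 0.03775 hr

Final: 0.03775 hr


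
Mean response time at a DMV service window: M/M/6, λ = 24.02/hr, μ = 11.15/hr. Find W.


a = 2.1543; ρ = 0.3590; P₀ = 0.115720
Lq = P₀·a^c·ρ/(c!(1−ρ)²) = 0.01404
Wq = Lq/λ = 0.01404/24.02 = 0.0005845 hr
W = Wq + 1/μ = 0.0005845 + 0.08969 = 0.09027 hr

Final: 0.09027 hr


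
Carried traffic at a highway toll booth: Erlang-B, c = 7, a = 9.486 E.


B(7,9.486) = 0.385372 (Erlang-B)
Carried load = a(1 − B) = 9.486·(1 − 0.385372) = 9.486·0.614628 = 5.8304 E

Final: 5.8304 Erlangs


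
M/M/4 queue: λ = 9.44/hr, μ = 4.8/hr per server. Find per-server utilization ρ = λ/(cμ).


ρ = λ/(cμ) = 9.44/(4·4.8) = 9.44/19.20 = 0.4917

Final: 0.4917


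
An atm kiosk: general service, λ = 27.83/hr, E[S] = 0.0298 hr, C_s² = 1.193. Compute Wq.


ρ = λ·E[S] = 27.83·0.0298 = 0.8293
E[S²] = E[S]²(1+C_s²) = 0.0298²·(1+1.193) = 0.001947
Wq = λ·E[S²]/(2(1−ρ)) = 27.83·0.001947/(2·0.1707) = 0.15878 hr

Final: 0.15878 hr


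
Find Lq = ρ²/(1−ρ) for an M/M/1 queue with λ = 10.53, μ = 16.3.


ρ = 10.53/16.3 = 0.6460
Lq = ρ²/(1−ρ) = 0.4173/0.3540 = 1.1789

Final: 1.1789


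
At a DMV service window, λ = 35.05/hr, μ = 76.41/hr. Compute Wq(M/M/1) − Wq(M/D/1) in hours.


ρ = 35.05/76.41 = 0.4587
Wq(M/M/1) = ρ/(μ−λ) = 0.4587/41.36 = 0.01109 hr
Wq(M/D/1) = ρ/(2(μ−λ)) = 0.005545 hr
Savings = 0.01109 − 0.005545 = 0.005545 hr

Final: 0.005545 hr


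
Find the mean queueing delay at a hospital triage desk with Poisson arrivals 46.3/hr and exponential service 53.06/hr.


ρ = 46.3/53.06 = 0.8726
Wq = ρ/(μ−λ) = 0.8726/(53.06 − 46.3) = 0.8726/6.76 = 0.1291 hr

Final: 0.1291 hr


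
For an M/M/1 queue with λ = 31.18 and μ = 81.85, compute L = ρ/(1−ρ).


ρ = λ/μ = 31.18/81.85 = 0.3809
L = ρ/(1−ρ) = 0.3809/(1 − 0.3809) = 0.3809/0.6191 = 0.6154

Final: 0.6154


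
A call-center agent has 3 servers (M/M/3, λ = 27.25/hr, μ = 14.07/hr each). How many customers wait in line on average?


a = λ/μ = 1.9367; ρ = a/3 = 0.6456
P₀ = 0.121529
Lq = P₀·a^c·ρ / (c!·(1−ρ)²) = 0.121529·7.26469·0.6456/(6·0.12561)
= 0.75625

Final: 0.75625


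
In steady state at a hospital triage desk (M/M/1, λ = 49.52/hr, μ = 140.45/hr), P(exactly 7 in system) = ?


ρ = 49.52/140.45 = 0.3526
P_n = (1−ρ)·ρ^n = (1 − 0.3526)·0.3526^7 = 0.6474·0.0006773 = 0.0004385

Final: 0.0004385


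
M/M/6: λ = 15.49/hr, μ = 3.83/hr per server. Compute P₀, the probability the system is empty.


a = λ/μ = 15.49/3.83 = 4.0444; ρ = a/c = 0.6741
Σ_{k=0}^{5} a^k/k! (terms k=0..5) = 1.00000 + 4.04439 + 8.17853 + 11.02571 + 11.14806 + 9.01741 = 44.41410
Tail: a^6/(6!(1−ρ)) = 4376.38845/(720·0.3259) = 18.64883
P₀ = 1/(44.41410 + 18.64883) = 1/63.06293 = 0.015857

Final: 0.015857


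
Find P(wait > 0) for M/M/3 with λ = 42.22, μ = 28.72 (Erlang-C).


a = λ/μ = 1.4701; ρ = a/3 = 0.4900
P₀ = 0.217921 (from M/M/c formula)
C(c,a) = [a^c/(c!(1−ρ))]·P₀ = [3.17688/(6·0.5100)]·0.217921
= 1.03824·0.217921 = 0.226253

Final: 0.226253


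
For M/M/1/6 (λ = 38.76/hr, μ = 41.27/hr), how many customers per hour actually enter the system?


ρ = 0.9392; P_K = (1−ρ)ρ^6/(1−ρ^7) = 0.117418
λ_eff = λ(1 − P_K) = 38.76·(1 − 0.117418) = 38.76·0.882582 = 34.2089 /hr

Final: 34.2089 /hr


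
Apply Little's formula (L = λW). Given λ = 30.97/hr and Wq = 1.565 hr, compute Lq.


Lq = λWq = 30.97·1.565 = 48.4680

Final: 48.4680


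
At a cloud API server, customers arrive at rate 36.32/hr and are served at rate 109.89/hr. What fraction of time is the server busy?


ρ = λ/μ = 36.32/109.89 = 0.3305

Final: 0.3305


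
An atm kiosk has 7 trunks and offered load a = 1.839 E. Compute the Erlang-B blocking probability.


B(c,a) = (a^c/c!) / Σ_{k=0}^{c} a^k/k!
a^7/7! = 0.014114
Σ terms (k=0..7): 1.00000 + 1.83900 + 1.69096 + 1.03656 + 0.47656 + 0.17528 + 0.05372 + 0.01411 = 6.286192
B = 0.014114/6.286192 = 0.002245

Final: 0.002245


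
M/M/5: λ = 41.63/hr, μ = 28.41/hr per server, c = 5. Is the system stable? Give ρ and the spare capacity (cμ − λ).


Total capacity cμ = 5·28.41 = 142.05/hr
ρ = λ/(cμ) = 41.63/142.05 = 0.2931
Stable ⇔ ρ < 1: YES
Spare capacity = cμ − λ = 142.05 − 41.63 = 100.42/hr

Final: ρ = 0.2931; stable; margin = 100.42/hr


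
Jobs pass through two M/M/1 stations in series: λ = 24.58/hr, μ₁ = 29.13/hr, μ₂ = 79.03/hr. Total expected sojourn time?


Each node sees arrival rate λ = 24.58/hr (tandem ⇒ throughput preserved).
W₁ = 1/(μ₁−λ) = 1/(29.13−24.58) = 0.21978 hr
W₂ = 1/(μ₂−λ) = 1/(79.03−24.58) = 0.01837 hr
W_total = W₁ + W₂ = 0.21978 + 0.01837 = 0.23815 hr

Final: 0.23815 hr


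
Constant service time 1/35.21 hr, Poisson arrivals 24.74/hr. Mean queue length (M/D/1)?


ρ = 24.74/35.21 = 0.7026
M/D/1: Lq = ρ²/(2(1−ρ)) = 0.4937/(2·0.2974) = 0.83015

Final: 0.83015


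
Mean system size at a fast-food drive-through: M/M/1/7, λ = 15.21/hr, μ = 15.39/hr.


ρ = 15.21/15.39 = 0.9883
L = ρ[1 − (K+1)ρ^K + Kρ^(K+1)] / [(1−ρ)(1−ρ^(K+1))]
Numerator: 0.9883·(1 − 8·0.920946 + 7·0.910175) = 0.003612
Denominator: (0.01170)·(0.089825) = 0.001051
L = 0.003612/0.001051 = 3.4382

Final: 3.4382


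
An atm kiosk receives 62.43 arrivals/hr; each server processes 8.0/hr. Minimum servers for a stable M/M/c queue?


Stability requires cμ > λ ⇔ c > λ/μ.
λ/μ = 62.43/8.0 = 7.8037
Minimum integer c = ⌊7.8037⌋ + 1 = 8
Check: 8·8.0 = 64.00 > 62.43, while 7·8.0 = 56.00 ≤ 62.43

Final: 8 servers


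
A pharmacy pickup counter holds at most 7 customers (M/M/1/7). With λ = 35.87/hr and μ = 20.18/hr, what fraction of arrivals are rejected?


ρ = λ/μ = 35.87/20.18 = 1.7775
P_K = (1−ρ)ρ^K/(1−ρ^(K+1)) = (-0.7775·56.062376)/(1 − 99.651013)
= -43.588637/-98.651013 = 0.441847

Final: 0.441847


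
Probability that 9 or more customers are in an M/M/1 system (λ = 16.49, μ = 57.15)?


ρ = 16.49/57.15 = 0.2885
P(N ≥ n) = ρ^n = 0.2885^9 = 0.00001386

Final: 0.00001386


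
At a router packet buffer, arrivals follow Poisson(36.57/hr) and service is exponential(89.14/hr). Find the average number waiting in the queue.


ρ = 36.57/89.14 = 0.4103
Lq = ρ²/(1−ρ) = 0.1683/0.5897 = 0.2854

Final: 0.2854


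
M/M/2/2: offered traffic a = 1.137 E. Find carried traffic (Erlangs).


B(2,1.137) = 0.232230 (Erlang-B)
Carried load = a(1 − B) = 1.137·(1 − 0.232230) = 1.137·0.767770 = 0.8730 E

Final: 0.8730 Erlangs


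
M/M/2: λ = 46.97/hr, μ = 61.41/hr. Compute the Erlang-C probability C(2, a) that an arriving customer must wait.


a = λ/μ = 0.7649; ρ = a/2 = 0.3824
P₀ = 0.446728 (from M/M/c formula)
C(c,a) = [a^c/(c!(1−ρ))]·P₀ = [0.58501/(2·0.6176)]·0.446728
= 0.47364·0.446728 = 0.211587

Final: 0.211587


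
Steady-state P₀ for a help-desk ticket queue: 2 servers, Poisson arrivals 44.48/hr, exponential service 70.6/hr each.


a = λ/μ = 44.48/70.6 = 0.6300; ρ = a/c = 0.3150
Σ_{k=0}^{1} a^k/k! (terms k=0..1) = 1.00000 + 0.63003 = 1.63003
Tail: a^2/(2!(1−ρ)) = 0.39694/(2·0.6850) = 0.28974
P₀ = 1/(1.63003 + 0.28974) = 1/1.91977 = 0.520896

Final: 0.520896


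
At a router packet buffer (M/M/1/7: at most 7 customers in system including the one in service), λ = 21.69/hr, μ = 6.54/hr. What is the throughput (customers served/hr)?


ρ = 3.3165; P_K = (1−ρ)ρ^7/(1−ρ^8) = 0.698526
λ_eff = λ(1 − P_K) = 21.69·(1 − 0.698526) = 21.69·0.301474 = 6.5390 /hr

Final: 6.5390 /hr


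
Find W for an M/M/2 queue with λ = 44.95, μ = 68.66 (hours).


a = 0.6547; ρ = 0.3273; P₀ = 0.506776
Lq = P₀·a^c·ρ/(c!(1−ρ)²) = 0.07857
Wq = Lq/λ = 0.07857/44.95 = 0.001748 hr
W = Wq + 1/μ = 0.001748 + 0.01456 = 0.01631 hr

Final: 0.01631 hr


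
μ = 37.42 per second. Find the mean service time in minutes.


Mean service time = 1/μ = 1/37.42 second = 0.02672 second
In minutes: 0.02672 × 0.0166667 = 0.0004454 min

Final: 0.0004454 min


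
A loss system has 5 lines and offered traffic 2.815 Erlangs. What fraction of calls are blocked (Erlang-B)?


B(c,a) = (a^c/c!) / Σ_{k=0}^{c} a^k/k!
a^5/5! = 1.473027
Σ terms (k=0..5): 1.00000 + 2.81500 + 3.96211 + 3.71778 + 2.61639 + 1.47303 = 15.584311
B = 1.473027/15.584311 = 0.094520

Final: 0.094520


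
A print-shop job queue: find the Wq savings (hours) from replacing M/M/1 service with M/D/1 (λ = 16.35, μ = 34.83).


ρ = 16.35/34.83 = 0.4694
Wq(M/M/1) = ρ/(μ−λ) = 0.4694/18.48 = 0.02540 hr
Wq(M/D/1) = ρ/(2(μ−λ)) = 0.01270 hr
Savings = 0.02540 − 0.01270 = 0.01270 hr

Final: 0.01270 hr


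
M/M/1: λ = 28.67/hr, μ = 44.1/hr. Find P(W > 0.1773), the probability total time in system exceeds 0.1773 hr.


W ~ Exponential(μ−λ) for M/M/1.
μ − λ = 44.1 − 28.67 = 15.4300
P(W > t) = e^{−(μ−λ)t} = e^{−2.7357} = 0.064846

Final: 0.064846


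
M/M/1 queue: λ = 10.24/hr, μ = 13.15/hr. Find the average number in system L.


ρ = λ/μ = 10.24/13.15 = 0.7787
L = ρ/(1−ρ) = 0.7787/(1 − 0.7787) = 0.7787/0.2213 = 3.5189

Final: 3.5189


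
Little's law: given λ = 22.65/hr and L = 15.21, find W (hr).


W = L/λ = 15.21/22.65 = 0.6715 hr

Final: 0.6715 hr


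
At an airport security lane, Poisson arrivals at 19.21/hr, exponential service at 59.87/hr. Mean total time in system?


W = 1/(μ−λ) = 1/(59.87 − 19.21) = 1/40.66 = 0.02459 hr

Final: 0.02459 hr


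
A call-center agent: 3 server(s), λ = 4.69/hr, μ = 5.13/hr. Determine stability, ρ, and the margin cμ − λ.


Total capacity cμ = 3·5.13 = 15.39/hr
ρ = λ/(cμ) = 4.69/15.39 = 0.3047
Stable ⇔ ρ < 1: YES
Spare capacity = cμ − λ = 15.39 − 4.69 = 10.70/hr

Final: ρ = 0.3047; stable; margin = 10.70/hr


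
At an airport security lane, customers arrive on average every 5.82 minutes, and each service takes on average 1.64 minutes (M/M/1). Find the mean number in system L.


λ = 60/5.82 = 10.3093 /hr
μ = 60/1.64 = 36.5854 /hr
ρ = λ/μ = 10.3093/36.5854 = 0.2818
L = ρ/(1−ρ) = 0.2818/0.7182 = 0.3923

Final: 0.3923


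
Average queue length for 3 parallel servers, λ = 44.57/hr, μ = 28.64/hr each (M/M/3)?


a = λ/μ = 1.5562; ρ = a/3 = 0.5187
P₀ = 0.197149
Lq = P₀·a^c·ρ / (c!·(1−ρ)²) = 0.197149·3.76885·0.5187/(6·0.23161)
= 0.27736

Final: 0.27736


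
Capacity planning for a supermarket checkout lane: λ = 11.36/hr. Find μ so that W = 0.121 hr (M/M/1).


W = 1/(μ−λ) ⇒ μ − λ = 1/W = 1/0.121 = 8.2645
μ = λ + 1/W = 11.36 + 8.2645 = 19.6245 per hr

Final: 19.6245 /hr


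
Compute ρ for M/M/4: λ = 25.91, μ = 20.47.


ρ = λ/(cμ) = 25.91/(4·20.47) = 25.91/81.88 = 0.3164

Final: 0.3164


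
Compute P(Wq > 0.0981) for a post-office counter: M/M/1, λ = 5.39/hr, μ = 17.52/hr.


ρ = 5.39/17.52 = 0.3076
P(Wq > t) = ρ·e^{−(μ−λ)t} = 0.3076·e^{−1.1900}
= 0.3076·0.304236 = 0.093598

Final: 0.093598


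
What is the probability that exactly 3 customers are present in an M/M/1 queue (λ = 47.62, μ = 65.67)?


ρ = 47.62/65.67 = 0.7251
P_n = (1−ρ)·ρ^n = (1 − 0.7251)·0.7251^3 = 0.2749·0.381300 = 0.104804

Final: 0.104804


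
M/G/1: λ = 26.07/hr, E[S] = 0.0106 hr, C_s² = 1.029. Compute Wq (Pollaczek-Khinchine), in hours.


ρ = λ·E[S] = 26.07·0.0106 = 0.2763
E[S²] = E[S]²(1+C_s²) = 0.0106²·(1+1.029) = 0.0002280
Wq = λ·E[S²]/(2(1−ρ)) = 26.07·0.0002280/(2·0.7237) = 0.004106 hr

Final: 0.004106 hr


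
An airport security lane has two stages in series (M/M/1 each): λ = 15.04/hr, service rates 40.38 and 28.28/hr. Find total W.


Each node sees arrival rate λ = 15.04/hr (tandem ⇒ throughput preserved).
W₁ = 1/(μ₁−λ) = 1/(40.38−15.04) = 0.03946 hr
W₂ = 1/(μ₂−λ) = 1/(28.28−15.04) = 0.07553 hr
W_total = W₁ + W₂ = 0.03946 + 0.07553 = 0.11499 hr

Final: 0.11499 hr


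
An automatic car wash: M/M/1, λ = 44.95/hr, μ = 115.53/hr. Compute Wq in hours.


ρ = 44.95/115.53 = 0.3891
Wq = ρ/(μ−λ) = 0.3891/(115.53 − 44.95) = 0.3891/70.58 = 0.005513 hr

Final: 0.005513 hr


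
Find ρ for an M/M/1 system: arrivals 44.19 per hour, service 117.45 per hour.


ρ = λ/μ = 44.19/117.45 = 0.3762

Final: 0.3762


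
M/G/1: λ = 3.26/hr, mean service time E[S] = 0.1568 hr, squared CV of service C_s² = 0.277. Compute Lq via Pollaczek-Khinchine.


ρ = λ·E[S] = 3.26·0.1568 = 0.5112
Lq = ρ²(1+C_s²)/(2(1−ρ)) = 0.2613·(1+0.277)/(2·0.4888)
= 0.2613·1.2770/0.9777 = 0.34129

Final: 0.34129


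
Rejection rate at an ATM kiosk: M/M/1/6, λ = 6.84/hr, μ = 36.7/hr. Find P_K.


ρ = λ/μ = 6.84/36.7 = 0.1864
P_K = (1−ρ)ρ^K/(1−ρ^(K+1)) = (0.8136·0.00004191)/(1 − 0.000007811)
= 0.00003410/0.999992 = 0.00003410

Final: 0.00003410


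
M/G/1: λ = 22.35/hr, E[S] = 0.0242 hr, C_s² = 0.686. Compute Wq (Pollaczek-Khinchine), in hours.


ρ = λ·E[S] = 22.35·0.0242 = 0.5409
E[S²] = E[S]²(1+C_s²) = 0.0242²·(1+0.686) = 0.0009874
Wq = λ·E[S²]/(2(1−ρ)) = 22.35·0.0009874/(2·0.4591) = 0.02403 hr

Final: 0.02403 hr


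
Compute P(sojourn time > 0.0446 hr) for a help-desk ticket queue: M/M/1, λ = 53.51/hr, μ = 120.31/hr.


W ~ Exponential(μ−λ) for M/M/1.
μ − λ = 120.31 − 53.51 = 66.8000
P(W > t) = e^{−(μ−λ)t} = e^{−2.9793} = 0.050829

Final: 0.050829


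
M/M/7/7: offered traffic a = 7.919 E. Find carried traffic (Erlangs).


B(7,7.919) = 0.303573 (Erlang-B)
Carried load = a(1 − B) = 7.919·(1 − 0.303573) = 7.919·0.696427 = 5.5150 E

Final: 5.5150 Erlangs


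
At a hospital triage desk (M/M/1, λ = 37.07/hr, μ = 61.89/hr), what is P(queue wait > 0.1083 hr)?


ρ = 37.07/61.89 = 0.5990
P(Wq > t) = ρ·e^{−(μ−λ)t} = 0.5990·e^{−2.6880}
= 0.5990·0.068016 = 0.040740

Final: 0.040740


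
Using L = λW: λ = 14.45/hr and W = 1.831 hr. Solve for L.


L = λW = 14.45·1.831 = 26.4579

Final: 26.4579


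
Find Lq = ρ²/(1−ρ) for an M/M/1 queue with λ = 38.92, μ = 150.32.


ρ = 38.92/150.32 = 0.2589
Lq = ρ²/(1−ρ) = 0.06704/0.7411 = 0.09046

Final: 0.09046


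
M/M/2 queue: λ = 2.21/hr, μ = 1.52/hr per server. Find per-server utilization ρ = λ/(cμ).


ρ = λ/(cμ) = 2.21/(2·1.52) = 2.21/3.04 = 0.7270

Final: 0.7270
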